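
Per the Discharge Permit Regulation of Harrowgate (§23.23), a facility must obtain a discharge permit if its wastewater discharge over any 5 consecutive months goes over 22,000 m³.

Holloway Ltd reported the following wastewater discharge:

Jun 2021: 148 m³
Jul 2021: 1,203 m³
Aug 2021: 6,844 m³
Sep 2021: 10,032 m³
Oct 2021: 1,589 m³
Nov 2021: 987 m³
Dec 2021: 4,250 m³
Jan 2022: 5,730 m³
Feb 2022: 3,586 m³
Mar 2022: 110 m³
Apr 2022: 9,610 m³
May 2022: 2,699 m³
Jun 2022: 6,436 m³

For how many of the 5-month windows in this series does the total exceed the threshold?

4

Jun 2021–Oct 2021: 148 m³ + 1,203 m³ + 6,844 m³ + 10,032 m³ + 1,589 m³ = 19,816 m³ (under)
Jul 2021–Nov 2021: 1,203 m³ + 6,844 m³ + 10,032 m³ + 1,589 m³ + 987 m³ = 20,655 m³ (under)
Aug 2021–Dec 2021: 6,844 m³ + 10,032 m³ + 1,589 m³ + 987 m³ + 4,250 m³ = 23,702 m³ (over)
Sep 2021–Jan 2022: 10,032 m³ + 1,589 m³ + 987 m³ + 4,250 m³ + 5,730 m³ = 22,588 m³ (over)
Oct 2021–Feb 2022: 1,589 m³ + 987 m³ + 4,250 m³ + 5,730 m³ + 3,586 m³ = 16,142 m³ (under)
Nov 2021–Mar 2022: 987 m³ + 4,250 m³ + 5,730 m³ + 3,586 m³ + 110 m³ = 14,663 m³ (under)
Dec 2021–Apr 2022: 4,250 m³ + 5,730 m³ + 3,586 m³ + 110 m³ + 9,610 m³ = 23,286 m³ (over)
Jan 2022–May 2022: 5,730 m³ + 3,586 m³ + 110 m³ + 9,610 m³ + 2,699 m³ = 21,735 m³ (under)
Feb 2022–Jun 2022: 3,586 m³ + 110 m³ + 9,610 m³ + 2,699 m³ + 6,436 m³ = 22,441 m³ (over)
4 windows exceed the threshold.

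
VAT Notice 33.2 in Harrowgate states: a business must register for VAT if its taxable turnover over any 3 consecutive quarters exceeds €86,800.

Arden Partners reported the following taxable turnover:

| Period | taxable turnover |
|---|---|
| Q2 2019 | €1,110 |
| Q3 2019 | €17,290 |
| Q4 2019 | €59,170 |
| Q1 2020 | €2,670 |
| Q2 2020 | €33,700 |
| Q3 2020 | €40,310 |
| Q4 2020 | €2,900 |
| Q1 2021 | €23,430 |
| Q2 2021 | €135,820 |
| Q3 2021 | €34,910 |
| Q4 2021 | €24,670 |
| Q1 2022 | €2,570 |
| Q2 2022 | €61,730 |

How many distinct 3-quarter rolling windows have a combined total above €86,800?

5

Q2 2019–Q4 2019: €1,110 + €17,290 + €59,170 = €77,570 (under)
Q3 2019–Q1 2020: €17,290 + €59,170 + €2,670 = €79,130 (under)
Q4 2019–Q2 2020: €59,170 + €2,670 + €33,700 = €95,540 (over)
Q1 2020–Q3 2020: €2,670 + €33,700 + €40,310 = €76,680 (under)
Q2 2020–Q4 2020: €33,700 + €40,310 + €2,900 = €76,910 (under)
Q3 2020–Q1 2021: €40,310 + €2,900 + €23,430 = €66,640 (under)
Q4 2020–Q2 2021: €2,900 + €23,430 + €135,820 = €162,150 (over)
Q1 2021–Q3 2021: €23,430 + €135,820 + €34,910 = €194,160 (over)
Q2 2021–Q4 2021: €135,820 + €34,910 + €24,670 = €195,400 (over)
Q3 2021–Q1 2022: €34,910 + €24,670 + €2,570 = €62,150 (under)
Q4 2021–Q2 2022: €24,670 + €2,570 + €61,730 = €88,970 (over)
5 windows exceed the threshold.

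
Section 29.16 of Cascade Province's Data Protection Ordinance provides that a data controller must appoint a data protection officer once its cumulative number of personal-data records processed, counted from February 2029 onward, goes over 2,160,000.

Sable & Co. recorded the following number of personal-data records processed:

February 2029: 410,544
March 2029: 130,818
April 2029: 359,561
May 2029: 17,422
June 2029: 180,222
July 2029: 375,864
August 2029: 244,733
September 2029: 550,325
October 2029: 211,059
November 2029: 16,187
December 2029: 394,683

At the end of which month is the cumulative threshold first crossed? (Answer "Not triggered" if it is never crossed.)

September 2029

Through February 2029: 410,544
Through March 2029: 541,362
Through April 2029: 900,923
Through May 2029: 918,345
Through June 2029: 1,098,567
Through July 2029: 1,474,431
Through August 2029: 1,719,164
Through September 2029: 2,269,489 ← exceeds threshold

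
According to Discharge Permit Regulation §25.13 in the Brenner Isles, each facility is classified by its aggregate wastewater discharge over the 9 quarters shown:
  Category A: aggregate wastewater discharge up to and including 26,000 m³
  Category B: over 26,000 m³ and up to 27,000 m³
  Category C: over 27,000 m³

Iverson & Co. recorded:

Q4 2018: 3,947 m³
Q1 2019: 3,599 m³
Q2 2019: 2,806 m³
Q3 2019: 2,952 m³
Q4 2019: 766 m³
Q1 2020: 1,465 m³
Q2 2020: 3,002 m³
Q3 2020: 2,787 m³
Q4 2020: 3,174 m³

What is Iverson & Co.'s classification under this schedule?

Aggregate wastewater discharge: 3,947 m³ + 3,599 m³ + 2,806 m³ + 2,952 m³ + 766 m³ + 1,465 m³ + 3,002 m³ + 2,787 m³ + 3,174 m³ = 24,498 m³.
24,498 m³ ≤ 26,000 m³, so Category A applies.

Category A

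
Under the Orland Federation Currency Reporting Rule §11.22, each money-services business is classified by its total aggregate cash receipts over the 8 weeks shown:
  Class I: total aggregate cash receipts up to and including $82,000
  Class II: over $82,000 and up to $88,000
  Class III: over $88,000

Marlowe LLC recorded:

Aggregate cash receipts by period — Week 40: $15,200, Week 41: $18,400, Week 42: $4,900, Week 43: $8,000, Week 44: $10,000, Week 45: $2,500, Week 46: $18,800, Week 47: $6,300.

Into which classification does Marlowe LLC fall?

Class II

Total aggregate cash receipts: $15,200 + $18,400 + $4,900 + $8,000 + $10,000 + $2,500 + $18,800 + $6,300 = $84,100.
$82,000 < $84,100 ≤ $88,000, so Class II applies.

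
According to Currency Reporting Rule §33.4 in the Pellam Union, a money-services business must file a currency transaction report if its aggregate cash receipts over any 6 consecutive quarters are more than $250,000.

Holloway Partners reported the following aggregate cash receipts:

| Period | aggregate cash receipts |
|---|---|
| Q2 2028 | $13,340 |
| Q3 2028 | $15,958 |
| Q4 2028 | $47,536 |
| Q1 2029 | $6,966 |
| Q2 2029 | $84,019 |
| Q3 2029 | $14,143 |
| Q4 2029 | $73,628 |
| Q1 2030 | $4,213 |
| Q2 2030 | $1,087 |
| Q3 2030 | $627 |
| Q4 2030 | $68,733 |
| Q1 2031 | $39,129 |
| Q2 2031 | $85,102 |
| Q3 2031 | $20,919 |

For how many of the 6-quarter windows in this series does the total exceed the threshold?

0

Q2 2028–Q3 2029: $13,340 + $15,958 + $47,536 + $6,966 + $84,019 + $14,143 = $181,962 (under)
Q3 2028–Q4 2029: $15,958 + $47,536 + $6,966 + $84,019 + $14,143 + $73,628 = $242,250 (under)
Q4 2028–Q1 2030: $47,536 + $6,966 + $84,019 + $14,143 + $73,628 + $4,213 = $230,505 (under)
Q1 2029–Q2 2030: $6,966 + $84,019 + $14,143 + $73,628 + $4,213 + $1,087 = $184,056 (under)
Q2 2029–Q3 2030: $84,019 + $14,143 + $73,628 + $4,213 + $1,087 + $627 = $177,717 (under)
Q3 2029–Q4 2030: $14,143 + $73,628 + $4,213 + $1,087 + $627 + $68,733 = $162,431 (under)
Q4 2029–Q1 2031: $73,628 + $4,213 + $1,087 + $627 + $68,733 + $39,129 = $187,417 (under)
Q1 2030–Q2 2031: $4,213 + $1,087 + $627 + $68,733 + $39,129 + $85,102 = $198,891 (under)
Q2 2030–Q3 2031: $1,087 + $627 + $68,733 + $39,129 + $85,102 + $20,919 = $215,597 (under)
0 windows exceed the threshold.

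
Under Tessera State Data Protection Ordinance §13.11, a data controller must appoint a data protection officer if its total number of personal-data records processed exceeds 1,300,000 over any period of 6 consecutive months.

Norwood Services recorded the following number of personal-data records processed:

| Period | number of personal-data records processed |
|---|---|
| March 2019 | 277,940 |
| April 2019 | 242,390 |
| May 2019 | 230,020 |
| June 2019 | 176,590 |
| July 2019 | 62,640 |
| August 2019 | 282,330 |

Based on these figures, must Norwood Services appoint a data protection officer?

No

Total number of personal-data records processed: 277,940 + 242,390 + 230,020 + 176,590 + 62,640 + 282,330 = 1,271,910.
1,271,910 ≤ 1,300,000, so the threshold is not exceeded.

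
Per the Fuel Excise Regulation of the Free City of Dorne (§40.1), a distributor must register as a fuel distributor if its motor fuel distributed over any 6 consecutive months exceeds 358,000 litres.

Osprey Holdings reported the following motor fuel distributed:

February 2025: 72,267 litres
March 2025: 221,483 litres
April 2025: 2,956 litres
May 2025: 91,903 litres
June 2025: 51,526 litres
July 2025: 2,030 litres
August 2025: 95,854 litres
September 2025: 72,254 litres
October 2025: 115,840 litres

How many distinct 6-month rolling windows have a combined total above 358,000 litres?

February 2025–July 2025: 72,267 litres + 221,483 litres + 2,956 litres + 91,903 litres + 51,526 litres + 2,030 litres = 442,165 litres (over)
March 2025–August 2025: 221,483 litres + 2,956 litres + 91,903 litres + 51,526 litres + 2,030 litres + 95,854 litres = 465,752 litres (over)
April 2025–September 2025: 2,956 litres + 91,903 litres + 51,526 litres + 2,030 litres + 95,854 litres + 72,254 litres = 316,523 litres (under)
May 2025–October 2025: 91,903 litres + 51,526 litres + 2,030 litres + 95,854 litres + 72,254 litres + 115,840 litres = 429,407 litres (over)
3 windows exceed the threshold.

3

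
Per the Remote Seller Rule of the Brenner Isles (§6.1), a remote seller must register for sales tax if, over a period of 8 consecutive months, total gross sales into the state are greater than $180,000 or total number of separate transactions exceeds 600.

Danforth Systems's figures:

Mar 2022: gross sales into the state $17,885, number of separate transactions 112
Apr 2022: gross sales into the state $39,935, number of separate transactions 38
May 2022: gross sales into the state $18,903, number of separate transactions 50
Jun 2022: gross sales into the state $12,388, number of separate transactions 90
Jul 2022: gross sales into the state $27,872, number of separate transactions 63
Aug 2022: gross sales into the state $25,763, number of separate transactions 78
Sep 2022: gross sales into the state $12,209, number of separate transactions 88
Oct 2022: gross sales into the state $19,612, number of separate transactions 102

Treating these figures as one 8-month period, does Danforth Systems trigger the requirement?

Total gross sales into the state: $17,885 + $39,935 + $18,903 + $12,388 + $27,872 + $25,763 + $12,209 + $19,612 = $174,567 (≤ $180,000).
Total number of separate transactions: 112 + 38 + 50 + 90 + 63 + 78 + 88 + 102 = 621 (> 600).
The test is 'or': at least one threshold is exceeded.

Yes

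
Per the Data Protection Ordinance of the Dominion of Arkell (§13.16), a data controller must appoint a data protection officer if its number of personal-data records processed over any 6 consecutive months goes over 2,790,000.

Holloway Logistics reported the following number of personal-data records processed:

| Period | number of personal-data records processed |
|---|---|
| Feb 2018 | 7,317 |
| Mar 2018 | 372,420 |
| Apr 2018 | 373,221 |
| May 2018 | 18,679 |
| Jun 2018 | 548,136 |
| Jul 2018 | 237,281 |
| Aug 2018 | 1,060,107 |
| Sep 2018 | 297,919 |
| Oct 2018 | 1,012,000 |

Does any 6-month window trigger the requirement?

Feb 2018–Jul 2018: 7,317 + 372,420 + 373,221 + 18,679 + 548,136 + 237,281 = 1,557,054 (under)
Mar 2018–Aug 2018: 372,420 + 373,221 + 18,679 + 548,136 + 237,281 + 1,060,107 = 2,609,844 (under)
Apr 2018–Sep 2018: 373,221 + 18,679 + 548,136 + 237,281 + 1,060,107 + 297,919 = 2,535,343 (under)
May 2018–Oct 2018: 18,679 + 548,136 + 237,281 + 1,060,107 + 297,919 + 1,012,000 = 3,174,122 (over)
At least one window exceeds 2,790,000.

Yes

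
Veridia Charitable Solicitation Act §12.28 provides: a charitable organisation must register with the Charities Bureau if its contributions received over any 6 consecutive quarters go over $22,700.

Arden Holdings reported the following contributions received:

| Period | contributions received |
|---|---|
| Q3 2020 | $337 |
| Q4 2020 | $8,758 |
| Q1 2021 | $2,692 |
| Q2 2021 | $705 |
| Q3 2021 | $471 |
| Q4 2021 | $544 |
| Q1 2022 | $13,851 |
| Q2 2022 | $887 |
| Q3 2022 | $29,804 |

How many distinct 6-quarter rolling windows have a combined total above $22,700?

Q3 2020–Q4 2021: $337 + $8,758 + $2,692 + $705 + $471 + $544 = $13,507 (under)
Q4 2020–Q1 2022: $8,758 + $2,692 + $705 + $471 + $544 + $13,851 = $27,021 (over)
Q1 2021–Q2 2022: $2,692 + $705 + $471 + $544 + $13,851 + $887 = $19,150 (under)
Q2 2021–Q3 2022: $705 + $471 + $544 + $13,851 + $887 + $29,804 = $46,262 (over)
2 windows exceed the threshold.

2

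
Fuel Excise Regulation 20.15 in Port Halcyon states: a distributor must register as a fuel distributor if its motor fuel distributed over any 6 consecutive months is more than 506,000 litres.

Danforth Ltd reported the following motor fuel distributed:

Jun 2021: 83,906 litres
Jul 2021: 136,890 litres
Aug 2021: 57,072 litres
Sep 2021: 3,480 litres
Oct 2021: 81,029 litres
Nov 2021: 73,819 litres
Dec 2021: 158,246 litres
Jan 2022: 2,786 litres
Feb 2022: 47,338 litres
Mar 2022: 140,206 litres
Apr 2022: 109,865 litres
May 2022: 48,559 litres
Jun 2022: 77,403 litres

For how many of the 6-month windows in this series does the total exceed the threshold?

3

Jun 2021–Nov 2021: 83,906 litres + 136,890 litres + 57,072 litres + 3,480 litres + 81,029 litres + 73,819 litres = 436,196 litres (under)
Jul 2021–Dec 2021: 136,890 litres + 57,072 litres + 3,480 litres + 81,029 litres + 73,819 litres + 158,246 litres = 510,536 litres (over)
Aug 2021–Jan 2022: 57,072 litres + 3,480 litres + 81,029 litres + 73,819 litres + 158,246 litres + 2,786 litres = 376,432 litres (under)
Sep 2021–Feb 2022: 3,480 litres + 81,029 litres + 73,819 litres + 158,246 litres + 2,786 litres + 47,338 litres = 366,698 litres (under)
Oct 2021–Mar 2022: 81,029 litres + 73,819 litres + 158,246 litres + 2,786 litres + 47,338 litres + 140,206 litres = 503,424 litres (under)
Nov 2021–Apr 2022: 73,819 litres + 158,246 litres + 2,786 litres + 47,338 litres + 140,206 litres + 109,865 litres = 532,260 litres (over)
Dec 2021–May 2022: 158,246 litres + 2,786 litres + 47,338 litres + 140,206 litres + 109,865 litres + 48,559 litres = 507,000 litres (over)
Jan 2022–Jun 2022: 2,786 litres + 47,338 litres + 140,206 litres + 109,865 litres + 48,559 litres + 77,403 litres = 426,157 litres (under)
3 windows exceed the threshold.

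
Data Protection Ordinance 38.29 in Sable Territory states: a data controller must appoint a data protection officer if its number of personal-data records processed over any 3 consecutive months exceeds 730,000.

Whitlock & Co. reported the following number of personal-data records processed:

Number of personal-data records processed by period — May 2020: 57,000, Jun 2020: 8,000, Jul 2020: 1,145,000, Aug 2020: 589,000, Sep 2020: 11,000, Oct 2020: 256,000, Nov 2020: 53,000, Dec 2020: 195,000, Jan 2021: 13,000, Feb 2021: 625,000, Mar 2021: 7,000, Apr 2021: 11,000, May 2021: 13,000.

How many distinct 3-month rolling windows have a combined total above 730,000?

5

May 2020–Jul 2020: 57,000 + 8,000 + 1,145,000 = 1,210,000 (over)
Jun 2020–Aug 2020: 8,000 + 1,145,000 + 589,000 = 1,742,000 (over)
Jul 2020–Sep 2020: 1,145,000 + 589,000 + 11,000 = 1,745,000 (over)
Aug 2020–Oct 2020: 589,000 + 11,000 + 256,000 = 856,000 (over)
Sep 2020–Nov 2020: 11,000 + 256,000 + 53,000 = 320,000 (under)
Oct 2020–Dec 2020: 256,000 + 53,000 + 195,000 = 504,000 (under)
Nov 2020–Jan 2021: 53,000 + 195,000 + 13,000 = 261,000 (under)
Dec 2020–Feb 2021: 195,000 + 13,000 + 625,000 = 833,000 (over)
Jan 2021–Mar 2021: 13,000 + 625,000 + 7,000 = 645,000 (under)
Feb 2021–Apr 2021: 625,000 + 7,000 + 11,000 = 643,000 (under)
Mar 2021–May 2021: 7,000 + 11,000 + 13,000 = 31,000 (under)
5 windows exceed the threshold.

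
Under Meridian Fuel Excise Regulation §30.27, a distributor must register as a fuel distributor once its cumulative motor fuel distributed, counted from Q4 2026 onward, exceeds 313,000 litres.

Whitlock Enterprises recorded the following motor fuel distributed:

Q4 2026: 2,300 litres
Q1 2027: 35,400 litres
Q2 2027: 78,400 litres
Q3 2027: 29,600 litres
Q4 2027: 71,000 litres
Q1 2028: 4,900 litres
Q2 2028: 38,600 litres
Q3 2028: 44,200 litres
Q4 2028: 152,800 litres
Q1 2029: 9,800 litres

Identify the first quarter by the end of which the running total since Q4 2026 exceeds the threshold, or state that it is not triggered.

Through Q4 2026: 2,300 litres
Through Q1 2027: 37,700 litres
Through Q2 2027: 116,100 litres
Through Q3 2027: 145,700 litres
Through Q4 2027: 216,700 litres
Through Q1 2028: 221,600 litres
Through Q2 2028: 260,200 litres
Through Q3 2028: 304,400 litres
Through Q4 2028: 457,200 litres ← exceeds threshold

Q4 2028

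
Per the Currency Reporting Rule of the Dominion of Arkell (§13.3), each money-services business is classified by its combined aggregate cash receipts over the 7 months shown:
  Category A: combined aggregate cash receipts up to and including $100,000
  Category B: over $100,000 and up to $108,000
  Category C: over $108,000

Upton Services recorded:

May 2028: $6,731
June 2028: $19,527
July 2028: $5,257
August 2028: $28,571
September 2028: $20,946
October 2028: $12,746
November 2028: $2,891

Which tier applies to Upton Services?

Combined aggregate cash receipts: $6,731 + $19,527 + $5,257 + $28,571 + $20,946 + $12,746 + $2,891 = $96,669.
$96,669 ≤ $100,000, so Category A applies.

Category A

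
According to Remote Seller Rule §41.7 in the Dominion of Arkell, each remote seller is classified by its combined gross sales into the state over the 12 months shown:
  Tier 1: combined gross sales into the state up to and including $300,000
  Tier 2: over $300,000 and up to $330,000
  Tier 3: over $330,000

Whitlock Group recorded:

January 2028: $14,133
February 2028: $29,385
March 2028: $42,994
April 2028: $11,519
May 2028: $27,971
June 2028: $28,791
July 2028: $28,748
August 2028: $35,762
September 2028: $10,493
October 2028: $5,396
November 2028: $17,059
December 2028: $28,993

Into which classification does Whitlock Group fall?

Combined gross sales into the state: $14,133 + $29,385 + $42,994 + $11,519 + $27,971 + $28,791 + $28,748 + $35,762 + $10,493 + $5,396 + $17,059 + $28,993 = $281,244.
$281,244 ≤ $300,000, so Tier 1 applies.

Tier 1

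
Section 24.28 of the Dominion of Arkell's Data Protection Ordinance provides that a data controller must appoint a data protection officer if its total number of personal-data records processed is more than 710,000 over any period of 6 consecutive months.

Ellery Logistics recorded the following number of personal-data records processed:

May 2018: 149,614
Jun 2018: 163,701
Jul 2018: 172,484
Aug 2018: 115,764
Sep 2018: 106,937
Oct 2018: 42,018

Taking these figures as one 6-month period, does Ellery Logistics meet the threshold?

Total number of personal-data records processed: 149,614 + 163,701 + 172,484 + 115,764 + 106,937 + 42,018 = 750,518.
750,518 > 710,000, so the threshold is exceeded.

Yes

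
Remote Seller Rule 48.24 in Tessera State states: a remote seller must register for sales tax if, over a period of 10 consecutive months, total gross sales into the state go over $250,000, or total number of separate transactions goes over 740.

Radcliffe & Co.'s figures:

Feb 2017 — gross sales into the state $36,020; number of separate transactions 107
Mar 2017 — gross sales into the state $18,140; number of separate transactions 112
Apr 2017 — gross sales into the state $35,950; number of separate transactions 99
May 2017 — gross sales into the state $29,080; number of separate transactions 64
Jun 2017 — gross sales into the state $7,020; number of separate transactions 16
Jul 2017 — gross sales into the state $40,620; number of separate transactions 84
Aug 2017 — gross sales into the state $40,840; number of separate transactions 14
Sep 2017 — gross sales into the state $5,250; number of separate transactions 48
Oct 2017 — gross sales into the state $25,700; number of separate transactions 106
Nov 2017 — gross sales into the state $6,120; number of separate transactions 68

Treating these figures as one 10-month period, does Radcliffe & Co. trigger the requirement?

No

Total gross sales into the state: $36,020 + $18,140 + $35,950 + $29,080 + $7,020 + $40,620 + $40,840 + $5,250 + $25,700 + $6,120 = $244,740 (≤ $250,000).
Total number of separate transactions: 107 + 112 + 99 + 64 + 16 + 84 + 14 + 48 + 106 + 68 = 718 (≤ 740).
The test is 'or': neither threshold is exceeded.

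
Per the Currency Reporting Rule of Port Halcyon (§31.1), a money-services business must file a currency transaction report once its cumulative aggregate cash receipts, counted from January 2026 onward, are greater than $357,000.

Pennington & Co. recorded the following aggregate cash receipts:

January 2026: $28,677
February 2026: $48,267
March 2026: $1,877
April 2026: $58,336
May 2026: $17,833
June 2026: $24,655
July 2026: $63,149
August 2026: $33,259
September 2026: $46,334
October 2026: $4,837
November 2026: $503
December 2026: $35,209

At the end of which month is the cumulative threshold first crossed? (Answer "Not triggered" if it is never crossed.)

December 2026

Through January 2026: $28,677
Through February 2026: $76,944
Through March 2026: $78,821
Through April 2026: $137,157
Through May 2026: $154,990
Through June 2026: $179,645
Through July 2026: $242,794
Through August 2026: $276,053
Through September 2026: $322,387
Through October 2026: $327,224
Through November 2026: $327,727
Through December 2026: $362,936 ← exceeds threshold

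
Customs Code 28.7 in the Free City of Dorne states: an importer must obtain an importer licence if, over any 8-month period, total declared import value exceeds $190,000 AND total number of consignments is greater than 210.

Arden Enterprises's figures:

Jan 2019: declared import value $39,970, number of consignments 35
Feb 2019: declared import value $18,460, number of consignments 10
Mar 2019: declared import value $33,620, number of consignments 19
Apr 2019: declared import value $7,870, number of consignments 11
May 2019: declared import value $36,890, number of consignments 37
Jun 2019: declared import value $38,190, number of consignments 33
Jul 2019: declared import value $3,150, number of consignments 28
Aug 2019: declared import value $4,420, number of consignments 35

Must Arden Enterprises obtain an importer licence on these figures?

Total declared import value: $39,970 + $18,460 + $33,620 + $7,870 + $36,890 + $38,190 + $3,150 + $4,420 = $182,570 (≤ $190,000).
Total number of consignments: 35 + 10 + 19 + 11 + 37 + 33 + 28 + 35 = 208 (≤ 210).
The test is 'and': the rule requires both, and at least one is not exceeded.

No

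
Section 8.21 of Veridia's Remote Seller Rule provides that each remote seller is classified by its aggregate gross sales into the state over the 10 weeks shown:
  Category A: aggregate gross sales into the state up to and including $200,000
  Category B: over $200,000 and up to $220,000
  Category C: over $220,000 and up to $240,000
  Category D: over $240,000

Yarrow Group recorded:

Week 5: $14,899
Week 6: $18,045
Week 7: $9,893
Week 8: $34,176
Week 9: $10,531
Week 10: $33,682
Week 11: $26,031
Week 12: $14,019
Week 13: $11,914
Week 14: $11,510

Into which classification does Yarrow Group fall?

Aggregate gross sales into the state: $14,899 + $18,045 + $9,893 + $34,176 + $10,531 + $33,682 + $26,031 + $14,019 + $11,914 + $11,510 = $184,700.
$184,700 ≤ $200,000, so Category A applies.

Category A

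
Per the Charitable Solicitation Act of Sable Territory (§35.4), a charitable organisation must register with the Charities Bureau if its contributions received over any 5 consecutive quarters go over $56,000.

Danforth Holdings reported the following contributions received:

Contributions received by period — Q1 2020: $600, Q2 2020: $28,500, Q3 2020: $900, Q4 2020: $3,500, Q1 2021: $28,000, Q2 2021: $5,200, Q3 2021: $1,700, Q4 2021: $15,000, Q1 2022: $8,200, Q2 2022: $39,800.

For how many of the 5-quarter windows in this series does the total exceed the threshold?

4

Q1 2020–Q1 2021: $600 + $28,500 + $900 + $3,500 + $28,000 = $61,500 (over)
Q2 2020–Q2 2021: $28,500 + $900 + $3,500 + $28,000 + $5,200 = $66,100 (over)
Q3 2020–Q3 2021: $900 + $3,500 + $28,000 + $5,200 + $1,700 = $39,300 (under)
Q4 2020–Q4 2021: $3,500 + $28,000 + $5,200 + $1,700 + $15,000 = $53,400 (under)
Q1 2021–Q1 2022: $28,000 + $5,200 + $1,700 + $15,000 + $8,200 = $58,100 (over)
Q2 2021–Q2 2022: $5,200 + $1,700 + $15,000 + $8,200 + $39,800 = $69,900 (over)
4 windows exceed the threshold.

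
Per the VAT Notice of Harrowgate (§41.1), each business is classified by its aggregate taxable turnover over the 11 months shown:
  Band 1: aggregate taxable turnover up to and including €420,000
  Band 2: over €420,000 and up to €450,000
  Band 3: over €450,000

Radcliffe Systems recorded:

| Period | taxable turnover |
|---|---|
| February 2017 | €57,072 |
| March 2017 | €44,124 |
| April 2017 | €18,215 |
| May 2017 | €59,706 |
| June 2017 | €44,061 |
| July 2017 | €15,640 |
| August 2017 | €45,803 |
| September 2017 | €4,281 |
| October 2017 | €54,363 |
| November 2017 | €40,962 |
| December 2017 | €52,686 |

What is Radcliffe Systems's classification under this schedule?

Aggregate taxable turnover: €57,072 + €44,124 + €18,215 + €59,706 + €44,061 + €15,640 + €45,803 + €4,281 + €54,363 + €40,962 + €52,686 = €436,913.
€420,000 < €436,913 ≤ €450,000, so Band 2 applies.

Band 2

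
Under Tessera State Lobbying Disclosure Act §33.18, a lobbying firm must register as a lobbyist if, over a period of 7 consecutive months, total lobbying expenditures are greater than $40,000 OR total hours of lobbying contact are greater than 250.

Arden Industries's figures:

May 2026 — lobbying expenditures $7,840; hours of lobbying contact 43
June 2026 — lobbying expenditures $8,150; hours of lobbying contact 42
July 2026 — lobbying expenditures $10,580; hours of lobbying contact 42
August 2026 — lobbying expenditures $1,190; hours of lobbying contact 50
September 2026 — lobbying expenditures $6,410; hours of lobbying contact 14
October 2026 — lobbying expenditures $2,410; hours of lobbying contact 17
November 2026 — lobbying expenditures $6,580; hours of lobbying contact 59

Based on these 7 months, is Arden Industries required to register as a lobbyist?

Yes

Total lobbying expenditures: $7,840 + $8,150 + $10,580 + $1,190 + $6,410 + $2,410 + $6,580 = $43,160 (> $40,000).
Total hours of lobbying contact: 43 + 42 + 42 + 50 + 14 + 17 + 59 = 267 (> 250).
The test is 'or': at least one threshold is exceeded.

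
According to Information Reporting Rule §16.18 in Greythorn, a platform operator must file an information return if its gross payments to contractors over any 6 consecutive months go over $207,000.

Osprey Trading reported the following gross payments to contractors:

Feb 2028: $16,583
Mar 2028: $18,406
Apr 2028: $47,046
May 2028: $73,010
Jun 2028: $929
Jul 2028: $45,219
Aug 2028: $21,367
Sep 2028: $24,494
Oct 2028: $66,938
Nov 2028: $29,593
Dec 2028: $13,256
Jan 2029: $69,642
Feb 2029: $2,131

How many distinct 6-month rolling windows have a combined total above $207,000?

Feb 2028–Jul 2028: $16,583 + $18,406 + $47,046 + $73,010 + $929 + $45,219 = $201,193 (under)
Mar 2028–Aug 2028: $18,406 + $47,046 + $73,010 + $929 + $45,219 + $21,367 = $205,977 (under)
Apr 2028–Sep 2028: $47,046 + $73,010 + $929 + $45,219 + $21,367 + $24,494 = $212,065 (over)
May 2028–Oct 2028: $73,010 + $929 + $45,219 + $21,367 + $24,494 + $66,938 = $231,957 (over)
Jun 2028–Nov 2028: $929 + $45,219 + $21,367 + $24,494 + $66,938 + $29,593 = $188,540 (under)
Jul 2028–Dec 2028: $45,219 + $21,367 + $24,494 + $66,938 + $29,593 + $13,256 = $200,867 (under)
Aug 2028–Jan 2029: $21,367 + $24,494 + $66,938 + $29,593 + $13,256 + $69,642 = $225,290 (over)
Sep 2028–Feb 2029: $24,494 + $66,938 + $29,593 + $13,256 + $69,642 + $2,131 = $206,054 (under)
3 windows exceed the threshold.

3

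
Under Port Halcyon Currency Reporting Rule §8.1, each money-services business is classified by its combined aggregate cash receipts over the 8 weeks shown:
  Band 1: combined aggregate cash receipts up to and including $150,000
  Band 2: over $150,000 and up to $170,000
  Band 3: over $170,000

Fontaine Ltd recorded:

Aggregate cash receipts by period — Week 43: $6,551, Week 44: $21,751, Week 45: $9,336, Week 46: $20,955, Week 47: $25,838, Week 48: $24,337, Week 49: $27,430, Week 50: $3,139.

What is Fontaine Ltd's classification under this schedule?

Band 1

Combined aggregate cash receipts: $6,551 + $21,751 + $9,336 + $20,955 + $25,838 + $24,337 + $27,430 + $3,139 = $139,337.
$139,337 ≤ $150,000, so Band 1 applies.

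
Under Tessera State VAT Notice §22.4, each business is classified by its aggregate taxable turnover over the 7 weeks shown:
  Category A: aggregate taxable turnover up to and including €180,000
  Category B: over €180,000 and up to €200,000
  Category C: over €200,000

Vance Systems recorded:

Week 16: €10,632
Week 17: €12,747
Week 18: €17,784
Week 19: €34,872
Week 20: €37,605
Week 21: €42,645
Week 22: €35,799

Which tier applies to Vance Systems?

Category B

Aggregate taxable turnover: €10,632 + €12,747 + €17,784 + €34,872 + €37,605 + €42,645 + €35,799 = €192,084.
€180,000 < €192,084 ≤ €200,000, so Category B applies.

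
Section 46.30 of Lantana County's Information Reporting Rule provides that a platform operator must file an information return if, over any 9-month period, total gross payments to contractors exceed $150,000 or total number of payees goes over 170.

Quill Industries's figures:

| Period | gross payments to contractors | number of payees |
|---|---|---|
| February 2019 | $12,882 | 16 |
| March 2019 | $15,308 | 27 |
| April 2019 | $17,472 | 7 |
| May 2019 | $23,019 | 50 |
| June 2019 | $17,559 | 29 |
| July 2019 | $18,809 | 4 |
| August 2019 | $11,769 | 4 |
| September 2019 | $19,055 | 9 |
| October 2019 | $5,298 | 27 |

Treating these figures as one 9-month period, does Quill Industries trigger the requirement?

Total gross payments to contractors: $12,882 + $15,308 + $17,472 + $23,019 + $17,559 + $18,809 + $11,769 + $19,055 + $5,298 = $141,171 (≤ $150,000).
Total number of payees: 16 + 27 + 7 + 50 + 29 + 4 + 4 + 9 + 27 = 173 (> 170).
The test is 'or': at least one threshold is exceeded.

Yes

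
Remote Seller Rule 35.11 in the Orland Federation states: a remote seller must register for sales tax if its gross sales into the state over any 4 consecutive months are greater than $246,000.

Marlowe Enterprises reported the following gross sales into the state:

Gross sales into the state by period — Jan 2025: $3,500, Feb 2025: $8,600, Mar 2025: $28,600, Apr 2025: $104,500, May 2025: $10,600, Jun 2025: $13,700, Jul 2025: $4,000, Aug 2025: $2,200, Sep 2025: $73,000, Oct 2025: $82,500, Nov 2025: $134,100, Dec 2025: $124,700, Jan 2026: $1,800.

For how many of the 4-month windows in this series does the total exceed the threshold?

3

Jan 2025–Apr 2025: $3,500 + $8,600 + $28,600 + $104,500 = $145,200 (under)
Feb 2025–May 2025: $8,600 + $28,600 + $104,500 + $10,600 = $152,300 (under)
Mar 2025–Jun 2025: $28,600 + $104,500 + $10,600 + $13,700 = $157,400 (under)
Apr 2025–Jul 2025: $104,500 + $10,600 + $13,700 + $4,000 = $132,800 (under)
May 2025–Aug 2025: $10,600 + $13,700 + $4,000 + $2,200 = $30,500 (under)
Jun 2025–Sep 2025: $13,700 + $4,000 + $2,200 + $73,000 = $92,900 (under)
Jul 2025–Oct 2025: $4,000 + $2,200 + $73,000 + $82,500 = $161,700 (under)
Aug 2025–Nov 2025: $2,200 + $73,000 + $82,500 + $134,100 = $291,800 (over)
Sep 2025–Dec 2025: $73,000 + $82,500 + $134,100 + $124,700 = $414,300 (over)
Oct 2025–Jan 2026: $82,500 + $134,100 + $124,700 + $1,800 = $343,100 (over)
3 windows exceed the threshold.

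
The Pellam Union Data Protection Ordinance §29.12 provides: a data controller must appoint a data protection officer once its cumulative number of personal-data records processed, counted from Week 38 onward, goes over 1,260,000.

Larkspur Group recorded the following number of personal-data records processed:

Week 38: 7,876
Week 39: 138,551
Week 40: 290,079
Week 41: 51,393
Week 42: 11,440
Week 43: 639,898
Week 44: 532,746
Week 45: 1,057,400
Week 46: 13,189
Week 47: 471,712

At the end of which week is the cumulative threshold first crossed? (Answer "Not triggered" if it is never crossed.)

Week 44

Through Week 38: 7,876
Through Week 39: 146,427
Through Week 40: 436,506
Through Week 41: 487,899
Through Week 42: 499,339
Through Week 43: 1,139,237
Through Week 44: 1,671,983 ← exceeds threshold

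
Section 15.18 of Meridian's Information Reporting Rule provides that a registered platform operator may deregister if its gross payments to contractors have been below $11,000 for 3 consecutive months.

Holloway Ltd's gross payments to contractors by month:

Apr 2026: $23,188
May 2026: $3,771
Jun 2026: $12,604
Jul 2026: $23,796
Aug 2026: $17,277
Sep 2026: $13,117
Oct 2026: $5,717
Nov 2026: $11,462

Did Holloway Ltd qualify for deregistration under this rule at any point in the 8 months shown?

No

Months below $11,000: May 2026, Oct 2026.
Longest run of consecutive months below the threshold: 1.
1 < 3, so Holloway Ltd never became eligible.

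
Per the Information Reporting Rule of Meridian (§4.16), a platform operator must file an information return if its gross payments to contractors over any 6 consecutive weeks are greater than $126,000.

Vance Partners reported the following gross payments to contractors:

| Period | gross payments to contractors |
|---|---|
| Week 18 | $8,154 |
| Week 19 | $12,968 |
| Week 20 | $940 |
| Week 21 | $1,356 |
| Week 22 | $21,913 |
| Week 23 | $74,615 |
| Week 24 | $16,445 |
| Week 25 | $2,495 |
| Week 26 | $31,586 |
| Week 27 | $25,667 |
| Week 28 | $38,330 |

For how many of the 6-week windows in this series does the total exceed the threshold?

4

Week 18–Week 23: $8,154 + $12,968 + $940 + $1,356 + $21,913 + $74,615 = $119,946 (under)
Week 19–Week 24: $12,968 + $940 + $1,356 + $21,913 + $74,615 + $16,445 = $128,237 (over)
Week 20–Week 25: $940 + $1,356 + $21,913 + $74,615 + $16,445 + $2,495 = $117,764 (under)
Week 21–Week 26: $1,356 + $21,913 + $74,615 + $16,445 + $2,495 + $31,586 = $148,410 (over)
Week 22–Week 27: $21,913 + $74,615 + $16,445 + $2,495 + $31,586 + $25,667 = $172,721 (over)
Week 23–Week 28: $74,615 + $16,445 + $2,495 + $31,586 + $25,667 + $38,330 = $189,138 (over)
4 windows exceed the threshold.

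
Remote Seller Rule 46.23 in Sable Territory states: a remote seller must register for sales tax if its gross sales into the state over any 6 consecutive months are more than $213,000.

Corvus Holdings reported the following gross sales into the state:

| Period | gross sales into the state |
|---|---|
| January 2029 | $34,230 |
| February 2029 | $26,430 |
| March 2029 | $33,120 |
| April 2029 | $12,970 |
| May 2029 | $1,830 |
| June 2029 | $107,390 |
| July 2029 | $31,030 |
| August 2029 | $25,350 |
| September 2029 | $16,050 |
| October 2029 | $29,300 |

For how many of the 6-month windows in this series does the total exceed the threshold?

1

January 2029–June 2029: $34,230 + $26,430 + $33,120 + $12,970 + $1,830 + $107,390 = $215,970 (over)
February 2029–July 2029: $26,430 + $33,120 + $12,970 + $1,830 + $107,390 + $31,030 = $212,770 (under)
March 2029–August 2029: $33,120 + $12,970 + $1,830 + $107,390 + $31,030 + $25,350 = $211,690 (under)
April 2029–September 2029: $12,970 + $1,830 + $107,390 + $31,030 + $25,350 + $16,050 = $194,620 (under)
May 2029–October 2029: $1,830 + $107,390 + $31,030 + $25,350 + $16,050 + $29,300 = $210,950 (under)
1 window exceeds the threshold.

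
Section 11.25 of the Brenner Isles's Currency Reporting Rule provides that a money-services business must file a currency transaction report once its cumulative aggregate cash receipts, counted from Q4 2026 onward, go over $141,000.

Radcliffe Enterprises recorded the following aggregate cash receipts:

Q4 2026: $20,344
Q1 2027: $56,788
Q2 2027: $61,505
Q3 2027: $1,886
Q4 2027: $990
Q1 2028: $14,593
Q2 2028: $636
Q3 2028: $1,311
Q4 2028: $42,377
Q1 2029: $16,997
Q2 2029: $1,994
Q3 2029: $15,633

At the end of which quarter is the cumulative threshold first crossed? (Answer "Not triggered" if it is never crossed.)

Through Q4 2026: $20,344
Through Q1 2027: $77,132
Through Q2 2027: $138,637
Through Q3 2027: $140,523
Through Q4 2027: $141,513 ← exceeds threshold

Q4 2027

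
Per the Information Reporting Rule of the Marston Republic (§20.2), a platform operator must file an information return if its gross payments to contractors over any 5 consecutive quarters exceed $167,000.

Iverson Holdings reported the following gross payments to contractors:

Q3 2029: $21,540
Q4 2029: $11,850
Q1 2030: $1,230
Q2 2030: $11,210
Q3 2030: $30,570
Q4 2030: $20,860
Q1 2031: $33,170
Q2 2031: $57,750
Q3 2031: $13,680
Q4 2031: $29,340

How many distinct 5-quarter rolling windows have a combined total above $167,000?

Q3 2029–Q3 2030: $21,540 + $11,850 + $1,230 + $11,210 + $30,570 = $76,400 (under)
Q4 2029–Q4 2030: $11,850 + $1,230 + $11,210 + $30,570 + $20,860 = $75,720 (under)
Q1 2030–Q1 2031: $1,230 + $11,210 + $30,570 + $20,860 + $33,170 = $97,040 (under)
Q2 2030–Q2 2031: $11,210 + $30,570 + $20,860 + $33,170 + $57,750 = $153,560 (under)
Q3 2030–Q3 2031: $30,570 + $20,860 + $33,170 + $57,750 + $13,680 = $156,030 (under)
Q4 2030–Q4 2031: $20,860 + $33,170 + $57,750 + $13,680 + $29,340 = $154,800 (under)
0 windows exceed the threshold.

0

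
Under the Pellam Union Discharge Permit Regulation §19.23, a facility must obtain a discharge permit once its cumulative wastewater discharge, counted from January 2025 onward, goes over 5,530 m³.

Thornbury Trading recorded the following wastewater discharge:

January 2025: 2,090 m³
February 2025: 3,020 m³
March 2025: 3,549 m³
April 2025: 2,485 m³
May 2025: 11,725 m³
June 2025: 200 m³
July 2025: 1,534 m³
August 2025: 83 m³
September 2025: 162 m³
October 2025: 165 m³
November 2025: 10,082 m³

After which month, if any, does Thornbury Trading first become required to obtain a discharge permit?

Through January 2025: 2,090 m³
Through February 2025: 5,110 m³
Through March 2025: 8,659 m³ ← exceeds threshold

March 2025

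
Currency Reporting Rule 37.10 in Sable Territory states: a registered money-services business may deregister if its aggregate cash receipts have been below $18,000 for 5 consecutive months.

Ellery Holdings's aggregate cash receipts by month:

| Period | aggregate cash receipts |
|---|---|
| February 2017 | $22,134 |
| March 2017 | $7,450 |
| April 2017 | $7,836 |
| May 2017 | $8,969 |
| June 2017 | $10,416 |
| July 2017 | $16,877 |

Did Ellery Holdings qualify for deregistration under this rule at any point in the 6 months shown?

Yes

Months below $18,000: March 2017, April 2017, May 2017, June 2017, July 2017.
Longest run of consecutive months below the threshold: 5.
5 ≥ 5, so Ellery Holdings became eligible.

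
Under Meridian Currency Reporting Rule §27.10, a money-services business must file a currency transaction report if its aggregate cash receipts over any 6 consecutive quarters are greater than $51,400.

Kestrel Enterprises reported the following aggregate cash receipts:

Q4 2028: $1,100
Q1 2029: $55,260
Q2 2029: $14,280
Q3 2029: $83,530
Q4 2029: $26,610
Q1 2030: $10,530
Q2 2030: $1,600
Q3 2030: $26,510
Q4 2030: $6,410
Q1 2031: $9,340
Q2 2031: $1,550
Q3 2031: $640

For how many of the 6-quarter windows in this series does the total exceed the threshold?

6

Q4 2028–Q1 2030: $1,100 + $55,260 + $14,280 + $83,530 + $26,610 + $10,530 = $191,310 (over)
Q1 2029–Q2 2030: $55,260 + $14,280 + $83,530 + $26,610 + $10,530 + $1,600 = $191,810 (over)
Q2 2029–Q3 2030: $14,280 + $83,530 + $26,610 + $10,530 + $1,600 + $26,510 = $163,060 (over)
Q3 2029–Q4 2030: $83,530 + $26,610 + $10,530 + $1,600 + $26,510 + $6,410 = $155,190 (over)
Q4 2029–Q1 2031: $26,610 + $10,530 + $1,600 + $26,510 + $6,410 + $9,340 = $81,000 (over)
Q1 2030–Q2 2031: $10,530 + $1,600 + $26,510 + $6,410 + $9,340 + $1,550 = $55,940 (over)
Q2 2030–Q3 2031: $1,600 + $26,510 + $6,410 + $9,340 + $1,550 + $640 = $46,050 (under)
6 windows exceed the threshold.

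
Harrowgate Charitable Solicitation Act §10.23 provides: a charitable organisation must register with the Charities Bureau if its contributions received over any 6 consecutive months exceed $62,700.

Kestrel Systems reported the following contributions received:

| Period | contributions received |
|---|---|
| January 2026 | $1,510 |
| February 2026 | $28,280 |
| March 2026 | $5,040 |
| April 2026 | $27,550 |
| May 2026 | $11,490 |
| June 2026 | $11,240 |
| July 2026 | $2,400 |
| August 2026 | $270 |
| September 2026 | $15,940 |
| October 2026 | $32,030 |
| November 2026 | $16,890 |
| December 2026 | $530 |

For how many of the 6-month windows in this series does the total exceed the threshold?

6

January 2026–June 2026: $1,510 + $28,280 + $5,040 + $27,550 + $11,490 + $11,240 = $85,110 (over)
February 2026–July 2026: $28,280 + $5,040 + $27,550 + $11,490 + $11,240 + $2,400 = $86,000 (over)
March 2026–August 2026: $5,040 + $27,550 + $11,490 + $11,240 + $2,400 + $270 = $57,990 (under)
April 2026–September 2026: $27,550 + $11,490 + $11,240 + $2,400 + $270 + $15,940 = $68,890 (over)
May 2026–October 2026: $11,490 + $11,240 + $2,400 + $270 + $15,940 + $32,030 = $73,370 (over)
June 2026–November 2026: $11,240 + $2,400 + $270 + $15,940 + $32,030 + $16,890 = $78,770 (over)
July 2026–December 2026: $2,400 + $270 + $15,940 + $32,030 + $16,890 + $530 = $68,060 (over)
6 windows exceed the threshold.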